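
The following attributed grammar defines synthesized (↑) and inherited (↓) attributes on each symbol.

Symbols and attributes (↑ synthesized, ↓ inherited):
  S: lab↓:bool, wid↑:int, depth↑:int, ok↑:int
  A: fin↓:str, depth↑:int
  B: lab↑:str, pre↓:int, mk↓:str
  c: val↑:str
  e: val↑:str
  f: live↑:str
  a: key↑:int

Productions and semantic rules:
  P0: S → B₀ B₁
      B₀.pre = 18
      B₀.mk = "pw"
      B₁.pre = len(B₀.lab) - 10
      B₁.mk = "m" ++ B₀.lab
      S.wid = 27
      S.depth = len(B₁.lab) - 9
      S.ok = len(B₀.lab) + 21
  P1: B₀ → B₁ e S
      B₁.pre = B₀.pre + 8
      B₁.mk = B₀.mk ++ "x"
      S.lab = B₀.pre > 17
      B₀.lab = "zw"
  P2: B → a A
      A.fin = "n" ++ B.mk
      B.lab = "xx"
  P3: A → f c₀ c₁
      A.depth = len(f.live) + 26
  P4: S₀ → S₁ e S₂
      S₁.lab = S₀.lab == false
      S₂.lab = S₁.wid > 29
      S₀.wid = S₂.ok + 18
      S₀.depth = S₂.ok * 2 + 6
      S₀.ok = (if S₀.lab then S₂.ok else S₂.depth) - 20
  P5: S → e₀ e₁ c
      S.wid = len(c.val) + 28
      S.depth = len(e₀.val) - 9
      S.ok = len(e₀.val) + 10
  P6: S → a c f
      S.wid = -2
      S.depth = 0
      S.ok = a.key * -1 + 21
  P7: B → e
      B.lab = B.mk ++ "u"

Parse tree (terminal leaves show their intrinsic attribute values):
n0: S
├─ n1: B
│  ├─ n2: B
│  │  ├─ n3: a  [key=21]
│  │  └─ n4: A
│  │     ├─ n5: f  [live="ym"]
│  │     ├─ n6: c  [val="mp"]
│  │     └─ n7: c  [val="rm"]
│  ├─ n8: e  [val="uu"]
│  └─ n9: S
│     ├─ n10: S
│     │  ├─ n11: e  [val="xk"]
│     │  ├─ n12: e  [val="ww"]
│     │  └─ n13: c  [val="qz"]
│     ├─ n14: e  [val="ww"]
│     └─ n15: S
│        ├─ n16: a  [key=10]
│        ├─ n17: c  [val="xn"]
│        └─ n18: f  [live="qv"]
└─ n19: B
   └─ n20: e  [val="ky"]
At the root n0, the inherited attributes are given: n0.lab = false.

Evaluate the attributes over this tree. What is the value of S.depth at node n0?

-5

1. n0.lab = false  [given at root]
2. n1.pre = 18  [18]
3. n1.mk = "pw"  ["pw"]
4. n2.pre = 26  [B₀.pre + 8]
5. n2.mk = "pwx"  [B₀.mk ++ "x"]
6. n3.key = 21  [terminal]
7. n4.fin = "npwx"  ["n" ++ B.mk]
8. n5.live = "ym"  [terminal]
9. n6.val = "mp"  [terminal]
10. n7.val = "rm"  [terminal]
11. n4.depth = 28  [len(f.live) + 26]
12. n2.lab = "xx"  ["xx"]
13. n8.val = "uu"  [terminal]
14. n9.lab = true  [B₀.pre > 17]
15. n10.lab = false  [S₀.lab == false]
16. n11.val = "xk"  [terminal]
17. n12.val = "ww"  [terminal]
18. n13.val = "qz"  [terminal]
19. n10.wid = 30  [len(c.val) + 28]
20. n10.depth = -7  [len(e₀.val) - 9]
21. n10.ok = 12  [len(e₀.val) + 10]
22. n14.val = "ww"  [terminal]
23. n15.lab = true  [S₁.wid > 29]
24. n16.key = 10  [terminal]
25. n17.val = "xn"  [terminal]
26. n18.live = "qv"  [terminal]
27. n15.wid = -2  [-2]
28. n15.depth = 0  [0]
29. n15.ok = 11  [a.key * -1 + 21]
30. n9.wid = 29  [S₂.ok + 18]
31. n9.depth = 28  [S₂.ok * 2 + 6]
32. n9.ok = -9  [(if S₀.lab then S₂.ok else S₂.depth) - 20]
33. n1.lab = "zw"  ["zw"]
34. n19.pre = -8  [len(B₀.lab) - 10]
35. n19.mk = "mzw"  ["m" ++ B₀.lab]
36. n20.val = "ky"  [terminal]
37. n19.lab = "mzwu"  [B.mk ++ "u"]
38. n0.wid = 27  [27]
39. n0.depth = -5  [len(B₁.lab) - 9]
40. n0.ok = 23  [len(B₀.lab) + 21]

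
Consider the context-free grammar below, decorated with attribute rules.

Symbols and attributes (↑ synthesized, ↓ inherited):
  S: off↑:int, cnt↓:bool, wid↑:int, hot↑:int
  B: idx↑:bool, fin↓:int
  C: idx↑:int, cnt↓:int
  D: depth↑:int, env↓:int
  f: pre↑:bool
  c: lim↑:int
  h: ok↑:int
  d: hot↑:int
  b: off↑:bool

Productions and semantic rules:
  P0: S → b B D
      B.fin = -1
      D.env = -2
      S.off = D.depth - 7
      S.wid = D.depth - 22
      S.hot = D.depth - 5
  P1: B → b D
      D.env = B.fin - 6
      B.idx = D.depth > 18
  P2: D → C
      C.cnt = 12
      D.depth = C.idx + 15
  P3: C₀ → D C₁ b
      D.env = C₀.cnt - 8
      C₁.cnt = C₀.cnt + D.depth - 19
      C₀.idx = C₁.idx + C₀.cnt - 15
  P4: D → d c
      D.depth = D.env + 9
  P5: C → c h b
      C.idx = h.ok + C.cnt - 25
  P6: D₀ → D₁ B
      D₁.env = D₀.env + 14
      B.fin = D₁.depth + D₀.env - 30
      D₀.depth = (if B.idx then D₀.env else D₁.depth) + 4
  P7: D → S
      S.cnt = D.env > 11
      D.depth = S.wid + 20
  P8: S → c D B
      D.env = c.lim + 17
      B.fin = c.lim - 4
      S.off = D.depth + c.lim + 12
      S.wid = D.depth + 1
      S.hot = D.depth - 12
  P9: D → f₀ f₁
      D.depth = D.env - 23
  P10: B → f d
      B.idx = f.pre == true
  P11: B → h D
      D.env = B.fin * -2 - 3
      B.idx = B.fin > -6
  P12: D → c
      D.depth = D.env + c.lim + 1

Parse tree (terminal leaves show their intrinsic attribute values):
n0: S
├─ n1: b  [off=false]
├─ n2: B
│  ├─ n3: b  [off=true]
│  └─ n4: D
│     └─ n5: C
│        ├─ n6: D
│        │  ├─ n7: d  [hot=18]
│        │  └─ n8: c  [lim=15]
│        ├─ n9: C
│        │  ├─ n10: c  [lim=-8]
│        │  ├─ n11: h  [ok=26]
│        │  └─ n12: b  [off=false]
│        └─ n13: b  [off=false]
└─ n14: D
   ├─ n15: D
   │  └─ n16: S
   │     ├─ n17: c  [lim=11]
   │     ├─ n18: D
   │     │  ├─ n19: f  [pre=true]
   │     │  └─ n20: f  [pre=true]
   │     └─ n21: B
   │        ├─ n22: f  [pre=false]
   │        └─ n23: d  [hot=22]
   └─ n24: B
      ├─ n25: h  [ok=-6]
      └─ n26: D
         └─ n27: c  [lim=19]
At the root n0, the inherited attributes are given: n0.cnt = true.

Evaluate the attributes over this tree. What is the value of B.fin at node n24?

1. n0.cnt = true  [given at root]
2. n1.off = false  [terminal]
3. n2.fin = -1  [-1]
4. n3.off = true  [terminal]
5. n4.env = -7  [B.fin - 6]
6. n5.cnt = 12  [12]
7. n6.env = 4  [C₀.cnt - 8]
8. n7.hot = 18  [terminal]
9. n8.lim = 15  [terminal]
10. n6.depth = 13  [D.env + 9]
11. n9.cnt = 6  [C₀.cnt + D.depth - 19]
12. n10.lim = -8  [terminal]
13. n11.ok = 26  [terminal]
14. n12.off = false  [terminal]
15. n9.idx = 7  [h.ok + C.cnt - 25]
16. n13.off = false  [terminal]
17. n5.idx = 4  [C₁.idx + C₀.cnt - 15]
18. n4.depth = 19  [C.idx + 15]
19. n2.idx = true  [D.depth > 18]
20. n14.env = -2  [-2]
21. n15.env = 12  [D₀.env + 14]
22. n16.cnt = true  [D.env > 11]
23. n17.lim = 11  [terminal]
24. n18.env = 28  [c.lim + 17]
25. n19.pre = true  [terminal]
26. n20.pre = true  [terminal]
27. n18.depth = 5  [D.env - 23]
28. n21.fin = 7  [c.lim - 4]
29. n22.pre = false  [terminal]
30. n23.hot = 22  [terminal]
31. n21.idx = false  [f.pre == true]
32. n16.off = 28  [D.depth + c.lim + 12]
33. n16.wid = 6  [D.depth + 1]
34. n16.hot = -7  [D.depth - 12]
35. n15.depth = 26  [S.wid + 20]
36. n24.fin = -6  [D₁.depth + D₀.env - 30]
37. n25.ok = -6  [terminal]
38. n26.env = 9  [B.fin * -2 - 3]
39. n27.lim = 19  [terminal]
40. n26.depth = 29  [D.env + c.lim + 1]
41. n24.idx = false  [B.fin > -6]
42. n14.depth = 30  [(if B.idx then D₀.env else D₁.depth) + 4]
43. n0.off = 23  [D.depth - 7]
44. n0.wid = 8  [D.depth - 22]
45. n0.hot = 25  [D.depth - 5]

-6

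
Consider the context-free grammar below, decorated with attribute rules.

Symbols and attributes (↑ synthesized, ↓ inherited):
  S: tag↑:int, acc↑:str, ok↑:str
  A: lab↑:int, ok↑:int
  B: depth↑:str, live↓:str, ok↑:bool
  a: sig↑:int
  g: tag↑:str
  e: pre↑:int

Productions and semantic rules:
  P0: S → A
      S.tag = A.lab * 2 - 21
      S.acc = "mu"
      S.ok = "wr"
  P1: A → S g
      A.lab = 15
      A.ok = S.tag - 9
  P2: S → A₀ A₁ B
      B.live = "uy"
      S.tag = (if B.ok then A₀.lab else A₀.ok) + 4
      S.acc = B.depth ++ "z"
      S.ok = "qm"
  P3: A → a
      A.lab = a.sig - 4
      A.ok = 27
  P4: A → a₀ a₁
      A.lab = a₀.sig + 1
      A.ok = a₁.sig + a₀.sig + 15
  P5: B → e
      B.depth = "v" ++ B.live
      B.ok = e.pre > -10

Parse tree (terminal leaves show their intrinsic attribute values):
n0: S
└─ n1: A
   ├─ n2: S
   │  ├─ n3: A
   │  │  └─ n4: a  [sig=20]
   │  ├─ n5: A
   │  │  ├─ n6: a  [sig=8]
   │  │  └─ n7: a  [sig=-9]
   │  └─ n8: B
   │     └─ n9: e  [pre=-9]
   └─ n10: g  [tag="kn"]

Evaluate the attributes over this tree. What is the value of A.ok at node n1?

1. n4.sig = 20  [terminal]
2. n3.lab = 16  [a.sig - 4]
3. n3.ok = 27  [27]
4. n6.sig = 8  [terminal]
5. n7.sig = -9  [terminal]
6. n5.lab = 9  [a₀.sig + 1]
7. n5.ok = 14  [a₁.sig + a₀.sig + 15]
8. n8.live = "uy"  ["uy"]
9. n9.pre = -9  [terminal]
10. n8.depth = "vuy"  ["v" ++ B.live]
11. n8.ok = true  [e.pre > -10]
12. n2.tag = 20  [(if B.ok then A₀.lab else A₀.ok) + 4]
13. n2.acc = "vuyz"  [B.depth ++ "z"]
14. n2.ok = "qm"  ["qm"]
15. n10.tag = "kn"  [terminal]
16. n1.lab = 15  [15]
17. n1.ok = 11  [S.tag - 9]
18. n0.tag = 9  [A.lab * 2 - 21]
19. n0.acc = "mu"  ["mu"]
20. n0.ok = "wr"  ["wr"]

11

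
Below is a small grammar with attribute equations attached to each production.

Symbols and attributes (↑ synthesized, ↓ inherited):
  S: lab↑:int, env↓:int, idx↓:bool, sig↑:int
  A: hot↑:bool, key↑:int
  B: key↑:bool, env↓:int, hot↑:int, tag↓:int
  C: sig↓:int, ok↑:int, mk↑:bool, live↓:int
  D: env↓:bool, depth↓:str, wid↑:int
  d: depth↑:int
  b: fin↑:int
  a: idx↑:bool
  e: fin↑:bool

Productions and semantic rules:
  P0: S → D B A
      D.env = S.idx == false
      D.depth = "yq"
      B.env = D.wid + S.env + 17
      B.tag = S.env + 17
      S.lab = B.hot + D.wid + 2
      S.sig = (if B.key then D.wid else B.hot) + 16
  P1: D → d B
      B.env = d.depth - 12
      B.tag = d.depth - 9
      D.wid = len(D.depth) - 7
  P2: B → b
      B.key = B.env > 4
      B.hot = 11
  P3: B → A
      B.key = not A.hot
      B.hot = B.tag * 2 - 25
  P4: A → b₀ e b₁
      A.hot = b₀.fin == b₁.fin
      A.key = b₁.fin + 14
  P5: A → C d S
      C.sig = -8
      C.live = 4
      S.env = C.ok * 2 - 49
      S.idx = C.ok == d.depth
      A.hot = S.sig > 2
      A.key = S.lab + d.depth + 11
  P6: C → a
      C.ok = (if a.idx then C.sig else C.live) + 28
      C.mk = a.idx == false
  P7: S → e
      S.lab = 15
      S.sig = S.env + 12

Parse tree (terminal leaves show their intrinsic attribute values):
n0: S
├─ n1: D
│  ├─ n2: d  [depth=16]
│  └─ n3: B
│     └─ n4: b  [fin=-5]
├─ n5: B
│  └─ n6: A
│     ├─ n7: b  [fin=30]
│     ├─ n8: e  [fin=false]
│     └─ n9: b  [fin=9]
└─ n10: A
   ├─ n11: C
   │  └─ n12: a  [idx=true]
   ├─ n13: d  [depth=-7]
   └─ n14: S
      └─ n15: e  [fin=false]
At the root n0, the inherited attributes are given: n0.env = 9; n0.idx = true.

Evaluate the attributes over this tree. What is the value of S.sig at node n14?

1. n0.env = 9  [given at root]
2. n0.idx = true  [given at root]
3. n1.env = false  [S.idx == false]
4. n1.depth = "yq"  ["yq"]
5. n2.depth = 16  [terminal]
6. n3.env = 4  [d.depth - 12]
7. n3.tag = 7  [d.depth - 9]
8. n4.fin = -5  [terminal]
9. n3.key = false  [B.env > 4]
10. n3.hot = 11  [11]
11. n1.wid = -5  [len(D.depth) - 7]
12. n5.env = 21  [D.wid + S.env + 17]
13. n5.tag = 26  [S.env + 17]
14. n7.fin = 30  [terminal]
15. n8.fin = false  [terminal]
16. n9.fin = 9  [terminal]
17. n6.hot = false  [b₀.fin == b₁.fin]
18. n6.key = 23  [b₁.fin + 14]
19. n5.key = true  [not A.hot]
20. n5.hot = 27  [B.tag * 2 - 25]
21. n11.sig = -8  [-8]
22. n11.live = 4  [4]
23. n12.idx = true  [terminal]
24. n11.ok = 20  [(if a.idx then C.sig else C.live) + 28]
25. n11.mk = false  [a.idx == false]
26. n13.depth = -7  [terminal]
27. n14.env = -9  [C.ok * 2 - 49]
28. n14.idx = false  [C.ok == d.depth]
29. n15.fin = false  [terminal]
30. n14.lab = 15  [15]
31. n14.sig = 3  [S.env + 12]
32. n10.hot = true  [S.sig > 2]
33. n10.key = 19  [S.lab + d.depth + 11]
34. n0.lab = 24  [B.hot + D.wid + 2]
35. n0.sig = 11  [(if B.key then D.wid else B.hot) + 16]

3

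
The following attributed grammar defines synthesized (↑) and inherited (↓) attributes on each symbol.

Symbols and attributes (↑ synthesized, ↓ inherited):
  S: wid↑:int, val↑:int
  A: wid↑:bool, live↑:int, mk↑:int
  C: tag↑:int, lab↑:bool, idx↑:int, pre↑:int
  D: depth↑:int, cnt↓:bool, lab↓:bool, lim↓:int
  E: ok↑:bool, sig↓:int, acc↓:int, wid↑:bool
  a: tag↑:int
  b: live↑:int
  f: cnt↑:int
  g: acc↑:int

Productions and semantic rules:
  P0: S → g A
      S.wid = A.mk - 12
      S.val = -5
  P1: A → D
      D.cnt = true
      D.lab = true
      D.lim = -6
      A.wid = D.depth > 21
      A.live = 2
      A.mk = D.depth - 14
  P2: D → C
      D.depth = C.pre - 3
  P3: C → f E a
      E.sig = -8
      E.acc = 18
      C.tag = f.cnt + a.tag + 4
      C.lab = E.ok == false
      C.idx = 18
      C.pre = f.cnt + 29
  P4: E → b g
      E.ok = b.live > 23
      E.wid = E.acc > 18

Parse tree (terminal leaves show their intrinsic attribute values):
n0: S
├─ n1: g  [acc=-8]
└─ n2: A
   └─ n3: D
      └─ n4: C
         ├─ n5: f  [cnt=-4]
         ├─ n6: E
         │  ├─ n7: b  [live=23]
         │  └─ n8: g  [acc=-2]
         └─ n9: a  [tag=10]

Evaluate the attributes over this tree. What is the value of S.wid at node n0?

-4

1. n1.acc = -8  [terminal]
2. n3.cnt = true  [true]
3. n3.lab = true  [true]
4. n3.lim = -6  [-6]
5. n5.cnt = -4  [terminal]
6. n6.sig = -8  [-8]
7. n6.acc = 18  [18]
8. n7.live = 23  [terminal]
9. n8.acc = -2  [terminal]
10. n6.ok = false  [b.live > 23]
11. n6.wid = false  [E.acc > 18]
12. n9.tag = 10  [terminal]
13. n4.tag = 10  [f.cnt + a.tag + 4]
14. n4.lab = true  [E.ok == false]
15. n4.idx = 18  [18]
16. n4.pre = 25  [f.cnt + 29]
17. n3.depth = 22  [C.pre - 3]
18. n2.wid = true  [D.depth > 21]
19. n2.live = 2  [2]
20. n2.mk = 8  [D.depth - 14]
21. n0.wid = -4  [A.mk - 12]
22. n0.val = -5  [-5]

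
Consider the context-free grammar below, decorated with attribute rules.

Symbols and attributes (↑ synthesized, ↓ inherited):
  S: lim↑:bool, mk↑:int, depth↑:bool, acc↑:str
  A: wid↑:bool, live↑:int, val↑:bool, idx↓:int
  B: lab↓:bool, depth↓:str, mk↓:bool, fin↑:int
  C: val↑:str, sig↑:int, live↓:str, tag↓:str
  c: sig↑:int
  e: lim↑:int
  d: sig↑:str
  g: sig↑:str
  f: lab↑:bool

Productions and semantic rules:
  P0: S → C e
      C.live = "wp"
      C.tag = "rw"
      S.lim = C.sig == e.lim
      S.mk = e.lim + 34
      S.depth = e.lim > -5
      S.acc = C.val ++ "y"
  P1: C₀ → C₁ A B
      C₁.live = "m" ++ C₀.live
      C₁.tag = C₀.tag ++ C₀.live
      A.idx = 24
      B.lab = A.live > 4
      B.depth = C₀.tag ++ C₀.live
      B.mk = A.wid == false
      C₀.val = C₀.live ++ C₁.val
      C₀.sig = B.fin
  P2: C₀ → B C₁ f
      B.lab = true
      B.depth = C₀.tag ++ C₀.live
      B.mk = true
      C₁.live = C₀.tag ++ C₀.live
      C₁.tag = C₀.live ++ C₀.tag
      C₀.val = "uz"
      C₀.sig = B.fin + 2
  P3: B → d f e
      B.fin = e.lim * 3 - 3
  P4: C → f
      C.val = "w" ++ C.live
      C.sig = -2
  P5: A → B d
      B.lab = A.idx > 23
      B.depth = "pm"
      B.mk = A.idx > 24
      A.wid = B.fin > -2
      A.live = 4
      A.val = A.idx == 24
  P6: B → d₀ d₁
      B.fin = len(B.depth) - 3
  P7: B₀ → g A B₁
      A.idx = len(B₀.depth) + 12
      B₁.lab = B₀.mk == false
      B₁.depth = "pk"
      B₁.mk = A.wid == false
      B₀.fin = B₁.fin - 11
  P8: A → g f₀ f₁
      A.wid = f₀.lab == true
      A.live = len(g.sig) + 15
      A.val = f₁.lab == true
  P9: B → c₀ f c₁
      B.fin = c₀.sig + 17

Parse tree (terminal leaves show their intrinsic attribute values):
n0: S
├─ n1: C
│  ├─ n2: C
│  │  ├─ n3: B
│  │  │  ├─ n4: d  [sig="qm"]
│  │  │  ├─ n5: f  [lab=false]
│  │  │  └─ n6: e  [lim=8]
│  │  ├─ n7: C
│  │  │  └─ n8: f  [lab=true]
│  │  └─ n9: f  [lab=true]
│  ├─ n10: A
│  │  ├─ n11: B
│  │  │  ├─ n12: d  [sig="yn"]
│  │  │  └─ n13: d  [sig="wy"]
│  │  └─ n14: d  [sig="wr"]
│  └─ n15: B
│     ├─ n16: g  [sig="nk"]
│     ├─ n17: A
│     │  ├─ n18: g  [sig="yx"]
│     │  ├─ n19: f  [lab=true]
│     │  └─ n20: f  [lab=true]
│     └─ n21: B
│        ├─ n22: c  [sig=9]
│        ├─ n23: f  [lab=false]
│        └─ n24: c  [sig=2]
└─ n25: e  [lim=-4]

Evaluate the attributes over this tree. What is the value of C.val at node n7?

1. n1.live = "wp"  ["wp"]
2. n1.tag = "rw"  ["rw"]
3. n2.live = "mwp"  ["m" ++ C₀.live]
4. n2.tag = "rwwp"  [C₀.tag ++ C₀.live]
5. n3.lab = true  [true]
6. n3.depth = "rwwpmwp"  [C₀.tag ++ C₀.live]
7. n3.mk = true  [true]
8. n4.sig = "qm"  [terminal]
9. n5.lab = false  [terminal]
10. n6.lim = 8  [terminal]
11. n3.fin = 21  [e.lim * 3 - 3]
12. n7.live = "rwwpmwp"  [C₀.tag ++ C₀.live]
13. n7.tag = "mwprwwp"  [C₀.live ++ C₀.tag]
14. n8.lab = true  [terminal]
15. n7.val = "wrwwpmwp"  ["w" ++ C.live]
16. n7.sig = -2  [-2]
17. n9.lab = true  [terminal]
18. n2.val = "uz"  ["uz"]
19. n2.sig = 23  [B.fin + 2]
20. n10.idx = 24  [24]
21. n11.lab = true  [A.idx > 23]
22. n11.depth = "pm"  ["pm"]
23. n11.mk = false  [A.idx > 24]
24. n12.sig = "yn"  [terminal]
25. n13.sig = "wy"  [terminal]
26. n11.fin = -1  [len(B.depth) - 3]
27. n14.sig = "wr"  [terminal]
28. n10.wid = true  [B.fin > -2]
29. n10.live = 4  [4]
30. n10.val = true  [A.idx == 24]
31. n15.lab = false  [A.live > 4]
32. n15.depth = "rwwp"  [C₀.tag ++ C₀.live]
33. n15.mk = false  [A.wid == false]
34. n16.sig = "nk"  [terminal]
35. n17.idx = 16  [len(B₀.depth) + 12]
36. n18.sig = "yx"  [terminal]
37. n19.lab = true  [terminal]
38. n20.lab = true  [terminal]
39. n17.wid = true  [f₀.lab == true]
40. n17.live = 17  [len(g.sig) + 15]
41. n17.val = true  [f₁.lab == true]
42. n21.lab = true  [B₀.mk == false]
43. n21.depth = "pk"  ["pk"]
44. n21.mk = false  [A.wid == false]
45. n22.sig = 9  [terminal]
46. n23.lab = false  [terminal]
47. n24.sig = 2  [terminal]
48. n21.fin = 26  [c₀.sig + 17]
49. n15.fin = 15  [B₁.fin - 11]
50. n1.val = "wpuz"  [C₀.live ++ C₁.val]
51. n1.sig = 15  [B.fin]
52. n25.lim = -4  [terminal]
53. n0.lim = false  [C.sig == e.lim]
54. n0.mk = 30  [e.lim + 34]
55. n0.depth = true  [e.lim > -5]
56. n0.acc = "wpuzy"  [C.val ++ "y"]

"wrwwpmwp"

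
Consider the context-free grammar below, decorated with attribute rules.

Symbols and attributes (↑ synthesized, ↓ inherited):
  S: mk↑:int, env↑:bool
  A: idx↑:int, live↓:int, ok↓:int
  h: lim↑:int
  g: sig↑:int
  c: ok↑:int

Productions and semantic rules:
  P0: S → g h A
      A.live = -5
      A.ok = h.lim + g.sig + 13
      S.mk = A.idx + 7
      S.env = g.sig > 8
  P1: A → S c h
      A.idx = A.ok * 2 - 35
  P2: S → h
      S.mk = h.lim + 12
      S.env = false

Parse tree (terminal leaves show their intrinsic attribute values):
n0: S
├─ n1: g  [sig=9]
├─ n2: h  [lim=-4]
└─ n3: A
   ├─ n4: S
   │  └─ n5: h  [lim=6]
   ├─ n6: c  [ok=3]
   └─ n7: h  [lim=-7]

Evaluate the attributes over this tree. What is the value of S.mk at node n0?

1. n1.sig = 9  [terminal]
2. n2.lim = -4  [terminal]
3. n3.live = -5  [-5]
4. n3.ok = 18  [h.lim + g.sig + 13]
5. n5.lim = 6  [terminal]
6. n4.mk = 18  [h.lim + 12]
7. n4.env = false  [false]
8. n6.ok = 3  [terminal]
9. n7.lim = -7  [terminal]
10. n3.idx = 1  [A.ok * 2 - 35]
11. n0.mk = 8  [A.idx + 7]
12. n0.env = true  [g.sig > 8]

8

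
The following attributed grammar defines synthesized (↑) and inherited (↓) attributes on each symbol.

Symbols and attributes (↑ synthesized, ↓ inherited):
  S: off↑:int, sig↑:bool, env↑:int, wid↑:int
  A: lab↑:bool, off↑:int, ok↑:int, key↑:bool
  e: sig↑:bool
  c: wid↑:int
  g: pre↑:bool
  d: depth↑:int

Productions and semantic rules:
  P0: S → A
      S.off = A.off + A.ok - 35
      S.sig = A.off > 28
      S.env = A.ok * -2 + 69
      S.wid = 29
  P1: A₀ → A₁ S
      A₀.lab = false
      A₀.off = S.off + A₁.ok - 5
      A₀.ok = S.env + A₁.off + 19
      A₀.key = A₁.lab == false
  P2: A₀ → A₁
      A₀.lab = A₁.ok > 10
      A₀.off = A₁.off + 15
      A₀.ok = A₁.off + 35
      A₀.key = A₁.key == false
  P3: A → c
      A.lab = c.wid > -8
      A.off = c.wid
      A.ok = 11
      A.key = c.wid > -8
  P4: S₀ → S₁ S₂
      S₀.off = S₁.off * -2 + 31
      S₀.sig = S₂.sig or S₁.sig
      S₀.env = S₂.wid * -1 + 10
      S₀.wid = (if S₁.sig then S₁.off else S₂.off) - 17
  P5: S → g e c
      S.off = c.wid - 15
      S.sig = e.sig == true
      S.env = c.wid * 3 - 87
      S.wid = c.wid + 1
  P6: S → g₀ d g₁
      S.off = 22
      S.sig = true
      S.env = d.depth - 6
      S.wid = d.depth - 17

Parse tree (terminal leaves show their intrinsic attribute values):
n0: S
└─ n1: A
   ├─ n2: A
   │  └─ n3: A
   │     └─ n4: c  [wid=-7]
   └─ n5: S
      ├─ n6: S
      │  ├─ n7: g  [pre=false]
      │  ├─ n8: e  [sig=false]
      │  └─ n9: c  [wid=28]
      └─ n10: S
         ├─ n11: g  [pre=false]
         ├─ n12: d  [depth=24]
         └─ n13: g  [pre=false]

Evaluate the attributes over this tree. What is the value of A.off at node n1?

1. n4.wid = -7  [terminal]
2. n3.lab = true  [c.wid > -8]
3. n3.off = -7  [c.wid]
4. n3.ok = 11  [11]
5. n3.key = true  [c.wid > -8]
6. n2.lab = true  [A₁.ok > 10]
7. n2.off = 8  [A₁.off + 15]
8. n2.ok = 28  [A₁.off + 35]
9. n2.key = false  [A₁.key == false]
10. n7.pre = false  [terminal]
11. n8.sig = false  [terminal]
12. n9.wid = 28  [terminal]
13. n6.off = 13  [c.wid - 15]
14. n6.sig = false  [e.sig == true]
15. n6.env = -3  [c.wid * 3 - 87]
16. n6.wid = 29  [c.wid + 1]
17. n11.pre = false  [terminal]
18. n12.depth = 24  [terminal]
19. n13.pre = false  [terminal]
20. n10.off = 22  [22]
21. n10.sig = true  [true]
22. n10.env = 18  [d.depth - 6]
23. n10.wid = 7  [d.depth - 17]
24. n5.off = 5  [S₁.off * -2 + 31]
25. n5.sig = true  [S₂.sig or S₁.sig]
26. n5.env = 3  [S₂.wid * -1 + 10]
27. n5.wid = 5  [(if S₁.sig then S₁.off else S₂.off) - 17]
28. n1.lab = false  [false]
29. n1.off = 28  [S.off + A₁.ok - 5]
30. n1.ok = 30  [S.env + A₁.off + 19]
31. n1.key = false  [A₁.lab == false]
32. n0.off = 23  [A.off + A.ok - 35]
33. n0.sig = false  [A.off > 28]
34. n0.env = 9  [A.ok * -2 + 69]
35. n0.wid = 29  [29]

28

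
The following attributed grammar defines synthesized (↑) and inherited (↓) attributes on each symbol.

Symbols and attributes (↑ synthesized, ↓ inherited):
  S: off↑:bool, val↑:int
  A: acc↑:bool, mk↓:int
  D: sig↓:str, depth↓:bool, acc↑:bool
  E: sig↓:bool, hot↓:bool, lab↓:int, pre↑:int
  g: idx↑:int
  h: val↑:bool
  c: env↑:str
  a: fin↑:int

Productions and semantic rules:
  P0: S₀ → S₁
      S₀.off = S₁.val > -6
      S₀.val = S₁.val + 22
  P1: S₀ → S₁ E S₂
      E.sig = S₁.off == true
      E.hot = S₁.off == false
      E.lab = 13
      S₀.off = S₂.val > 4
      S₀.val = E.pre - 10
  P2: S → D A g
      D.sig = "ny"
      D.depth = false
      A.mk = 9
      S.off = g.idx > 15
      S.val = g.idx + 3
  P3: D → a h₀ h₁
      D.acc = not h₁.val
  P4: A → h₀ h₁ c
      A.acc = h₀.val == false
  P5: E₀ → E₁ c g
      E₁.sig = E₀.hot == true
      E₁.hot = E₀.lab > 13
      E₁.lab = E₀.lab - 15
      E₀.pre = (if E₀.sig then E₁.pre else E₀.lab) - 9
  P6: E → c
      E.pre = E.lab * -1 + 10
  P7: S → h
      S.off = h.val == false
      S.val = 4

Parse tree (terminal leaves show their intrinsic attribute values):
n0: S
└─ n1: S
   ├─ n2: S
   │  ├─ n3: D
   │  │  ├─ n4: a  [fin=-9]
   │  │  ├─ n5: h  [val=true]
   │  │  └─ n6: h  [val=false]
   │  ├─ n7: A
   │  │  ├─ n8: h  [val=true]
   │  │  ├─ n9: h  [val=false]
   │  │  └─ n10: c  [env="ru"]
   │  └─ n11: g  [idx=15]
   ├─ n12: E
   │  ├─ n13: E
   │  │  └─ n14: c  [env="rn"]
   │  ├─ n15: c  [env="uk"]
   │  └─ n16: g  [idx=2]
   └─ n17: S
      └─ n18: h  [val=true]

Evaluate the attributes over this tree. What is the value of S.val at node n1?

-6

1. n3.sig = "ny"  ["ny"]
2. n3.depth = false  [false]
3. n4.fin = -9  [terminal]
4. n5.val = true  [terminal]
5. n6.val = false  [terminal]
6. n3.acc = true  [not h₁.val]
7. n7.mk = 9  [9]
8. n8.val = true  [terminal]
9. n9.val = false  [terminal]
10. n10.env = "ru"  [terminal]
11. n7.acc = false  [h₀.val == false]
12. n11.idx = 15  [terminal]
13. n2.off = false  [g.idx > 15]
14. n2.val = 18  [g.idx + 3]
15. n12.sig = false  [S₁.off == true]
16. n12.hot = true  [S₁.off == false]
17. n12.lab = 13  [13]
18. n13.sig = true  [E₀.hot == true]
19. n13.hot = false  [E₀.lab > 13]
20. n13.lab = -2  [E₀.lab - 15]
21. n14.env = "rn"  [terminal]
22. n13.pre = 12  [E.lab * -1 + 10]
23. n15.env = "uk"  [terminal]
24. n16.idx = 2  [terminal]
25. n12.pre = 4  [(if E₀.sig then E₁.pre else E₀.lab) - 9]
26. n18.val = true  [terminal]
27. n17.off = false  [h.val == false]
28. n17.val = 4  [4]
29. n1.off = false  [S₂.val > 4]
30. n1.val = -6  [E.pre - 10]
31. n0.off = false  [S₁.val > -6]
32. n0.val = 16  [S₁.val + 22]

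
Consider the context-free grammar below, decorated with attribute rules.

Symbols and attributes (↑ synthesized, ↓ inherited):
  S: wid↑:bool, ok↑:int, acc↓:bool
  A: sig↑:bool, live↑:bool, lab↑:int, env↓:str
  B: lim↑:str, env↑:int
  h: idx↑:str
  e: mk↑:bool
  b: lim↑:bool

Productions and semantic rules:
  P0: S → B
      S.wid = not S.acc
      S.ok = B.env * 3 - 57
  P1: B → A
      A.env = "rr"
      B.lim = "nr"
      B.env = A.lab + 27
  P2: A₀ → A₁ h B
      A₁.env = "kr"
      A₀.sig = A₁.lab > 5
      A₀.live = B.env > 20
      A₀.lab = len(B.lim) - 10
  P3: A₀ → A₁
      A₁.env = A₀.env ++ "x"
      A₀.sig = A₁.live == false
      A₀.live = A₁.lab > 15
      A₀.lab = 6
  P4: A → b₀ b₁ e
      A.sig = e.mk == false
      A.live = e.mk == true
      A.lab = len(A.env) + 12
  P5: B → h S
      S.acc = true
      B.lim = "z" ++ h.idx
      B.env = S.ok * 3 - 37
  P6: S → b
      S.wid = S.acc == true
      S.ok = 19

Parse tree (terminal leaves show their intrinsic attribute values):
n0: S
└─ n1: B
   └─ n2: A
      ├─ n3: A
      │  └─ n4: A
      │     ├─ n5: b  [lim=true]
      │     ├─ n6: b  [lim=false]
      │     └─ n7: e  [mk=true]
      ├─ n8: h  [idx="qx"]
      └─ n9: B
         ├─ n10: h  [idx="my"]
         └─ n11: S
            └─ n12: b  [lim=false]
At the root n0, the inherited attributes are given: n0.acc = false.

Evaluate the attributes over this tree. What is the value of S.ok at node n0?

3

1. n0.acc = false  [given at root]
2. n2.env = "rr"  ["rr"]
3. n3.env = "kr"  ["kr"]
4. n4.env = "krx"  [A₀.env ++ "x"]
5. n5.lim = true  [terminal]
6. n6.lim = false  [terminal]
7. n7.mk = true  [terminal]
8. n4.sig = false  [e.mk == false]
9. n4.live = true  [e.mk == true]
10. n4.lab = 15  [len(A.env) + 12]
11. n3.sig = false  [A₁.live == false]
12. n3.live = false  [A₁.lab > 15]
13. n3.lab = 6  [6]
14. n8.idx = "qx"  [terminal]
15. n10.idx = "my"  [terminal]
16. n11.acc = true  [true]
17. n12.lim = false  [terminal]
18. n11.wid = true  [S.acc == true]
19. n11.ok = 19  [19]
20. n9.lim = "zmy"  ["z" ++ h.idx]
21. n9.env = 20  [S.ok * 3 - 37]
22. n2.sig = true  [A₁.lab > 5]
23. n2.live = false  [B.env > 20]
24. n2.lab = -7  [len(B.lim) - 10]
25. n1.lim = "nr"  ["nr"]
26. n1.env = 20  [A.lab + 27]
27. n0.wid = true  [not S.acc]
28. n0.ok = 3  [B.env * 3 - 57]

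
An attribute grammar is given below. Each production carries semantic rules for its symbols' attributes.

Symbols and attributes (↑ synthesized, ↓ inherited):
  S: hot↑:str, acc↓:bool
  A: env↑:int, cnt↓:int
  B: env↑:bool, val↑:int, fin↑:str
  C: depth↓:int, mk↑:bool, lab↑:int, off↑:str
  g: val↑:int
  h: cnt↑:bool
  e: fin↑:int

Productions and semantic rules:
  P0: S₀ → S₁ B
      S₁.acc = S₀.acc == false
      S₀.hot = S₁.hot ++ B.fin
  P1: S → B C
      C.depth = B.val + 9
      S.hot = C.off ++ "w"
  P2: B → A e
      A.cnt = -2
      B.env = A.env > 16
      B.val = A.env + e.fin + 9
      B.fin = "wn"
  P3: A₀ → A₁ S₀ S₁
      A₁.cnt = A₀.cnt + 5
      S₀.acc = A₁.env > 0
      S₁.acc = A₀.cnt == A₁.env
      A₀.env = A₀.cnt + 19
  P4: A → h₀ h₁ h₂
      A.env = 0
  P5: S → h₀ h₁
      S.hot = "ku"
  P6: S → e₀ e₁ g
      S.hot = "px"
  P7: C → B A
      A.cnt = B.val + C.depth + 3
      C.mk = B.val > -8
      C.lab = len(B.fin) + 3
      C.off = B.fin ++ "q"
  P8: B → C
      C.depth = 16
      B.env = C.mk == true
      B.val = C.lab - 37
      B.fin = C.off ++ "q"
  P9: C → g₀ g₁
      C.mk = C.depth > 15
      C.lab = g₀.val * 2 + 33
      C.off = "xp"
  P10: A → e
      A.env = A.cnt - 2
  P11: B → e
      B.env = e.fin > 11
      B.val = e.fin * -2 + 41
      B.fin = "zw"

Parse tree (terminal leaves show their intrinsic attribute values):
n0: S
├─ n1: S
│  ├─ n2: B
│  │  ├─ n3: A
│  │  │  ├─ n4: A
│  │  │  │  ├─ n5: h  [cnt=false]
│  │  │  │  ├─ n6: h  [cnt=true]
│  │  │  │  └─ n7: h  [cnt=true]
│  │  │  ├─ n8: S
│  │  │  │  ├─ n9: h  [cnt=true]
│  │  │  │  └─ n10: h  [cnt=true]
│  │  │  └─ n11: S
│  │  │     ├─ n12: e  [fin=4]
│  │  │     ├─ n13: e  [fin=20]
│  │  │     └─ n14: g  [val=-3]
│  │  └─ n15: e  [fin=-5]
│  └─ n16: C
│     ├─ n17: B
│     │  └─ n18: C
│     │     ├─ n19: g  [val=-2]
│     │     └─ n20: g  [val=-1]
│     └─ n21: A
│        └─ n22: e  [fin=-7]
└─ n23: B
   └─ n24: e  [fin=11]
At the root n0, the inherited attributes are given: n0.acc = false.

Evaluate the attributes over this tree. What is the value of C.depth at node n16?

30

1. n0.acc = false  [given at root]
2. n1.acc = true  [S₀.acc == false]
3. n3.cnt = -2  [-2]
4. n4.cnt = 3  [A₀.cnt + 5]
5. n5.cnt = false  [terminal]
6. n6.cnt = true  [terminal]
7. n7.cnt = true  [terminal]
8. n4.env = 0  [0]
9. n8.acc = false  [A₁.env > 0]
10. n9.cnt = true  [terminal]
11. n10.cnt = true  [terminal]
12. n8.hot = "ku"  ["ku"]
13. n11.acc = false  [A₀.cnt == A₁.env]
14. n12.fin = 4  [terminal]
15. n13.fin = 20  [terminal]
16. n14.val = -3  [terminal]
17. n11.hot = "px"  ["px"]
18. n3.env = 17  [A₀.cnt + 19]
19. n15.fin = -5  [terminal]
20. n2.env = true  [A.env > 16]
21. n2.val = 21  [A.env + e.fin + 9]
22. n2.fin = "wn"  ["wn"]
23. n16.depth = 30  [B.val + 9]
24. n18.depth = 16  [16]
25. n19.val = -2  [terminal]
26. n20.val = -1  [terminal]
27. n18.mk = true  [C.depth > 15]
28. n18.lab = 29  [g₀.val * 2 + 33]
29. n18.off = "xp"  ["xp"]
30. n17.env = true  [C.mk == true]
31. n17.val = -8  [C.lab - 37]
32. n17.fin = "xpq"  [C.off ++ "q"]
33. n21.cnt = 25  [B.val + C.depth + 3]
34. n22.fin = -7  [terminal]
35. n21.env = 23  [A.cnt - 2]
36. n16.mk = false  [B.val > -8]
37. n16.lab = 6  [len(B.fin) + 3]
38. n16.off = "xpqq"  [B.fin ++ "q"]
39. n1.hot = "xpqqw"  [C.off ++ "w"]
40. n24.fin = 11  [terminal]
41. n23.env = false  [e.fin > 11]
42. n23.val = 19  [e.fin * -2 + 41]
43. n23.fin = "zw"  ["zw"]
44. n0.hot = "xpqqwzw"  [S₁.hot ++ B.fin]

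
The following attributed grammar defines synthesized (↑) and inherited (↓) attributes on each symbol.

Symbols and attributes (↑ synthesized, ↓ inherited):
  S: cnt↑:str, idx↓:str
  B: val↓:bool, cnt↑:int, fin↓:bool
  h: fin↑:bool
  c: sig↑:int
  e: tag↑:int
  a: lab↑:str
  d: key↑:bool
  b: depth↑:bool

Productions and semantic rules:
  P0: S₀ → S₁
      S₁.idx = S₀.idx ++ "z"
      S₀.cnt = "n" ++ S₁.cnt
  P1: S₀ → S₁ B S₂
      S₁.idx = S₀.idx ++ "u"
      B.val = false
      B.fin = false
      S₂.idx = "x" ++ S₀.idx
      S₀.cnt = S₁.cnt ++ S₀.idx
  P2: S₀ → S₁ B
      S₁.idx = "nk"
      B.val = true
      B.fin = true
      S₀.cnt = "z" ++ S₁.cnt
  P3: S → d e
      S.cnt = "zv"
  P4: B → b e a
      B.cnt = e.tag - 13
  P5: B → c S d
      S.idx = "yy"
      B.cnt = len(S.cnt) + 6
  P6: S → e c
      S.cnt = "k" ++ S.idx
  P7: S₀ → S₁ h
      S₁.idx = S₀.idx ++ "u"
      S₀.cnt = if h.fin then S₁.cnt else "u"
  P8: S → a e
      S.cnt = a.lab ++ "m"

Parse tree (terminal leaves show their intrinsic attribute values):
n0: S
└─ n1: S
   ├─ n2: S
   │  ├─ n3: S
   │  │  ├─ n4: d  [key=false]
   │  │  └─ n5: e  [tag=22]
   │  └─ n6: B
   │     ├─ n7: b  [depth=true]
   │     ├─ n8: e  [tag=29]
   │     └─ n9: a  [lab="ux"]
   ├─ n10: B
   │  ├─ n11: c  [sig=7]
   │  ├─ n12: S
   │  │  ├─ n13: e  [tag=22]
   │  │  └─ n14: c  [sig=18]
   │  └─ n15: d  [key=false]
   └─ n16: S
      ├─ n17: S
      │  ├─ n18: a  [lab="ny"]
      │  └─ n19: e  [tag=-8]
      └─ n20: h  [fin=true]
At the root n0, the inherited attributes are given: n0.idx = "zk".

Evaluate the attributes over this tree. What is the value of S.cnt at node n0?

"nzzvzkz"

1. n0.idx = "zk"  [given at root]
2. n1.idx = "zkz"  [S₀.idx ++ "z"]
3. n2.idx = "zkzu"  [S₀.idx ++ "u"]
4. n3.idx = "nk"  ["nk"]
5. n4.key = false  [terminal]
6. n5.tag = 22  [terminal]
7. n3.cnt = "zv"  ["zv"]
8. n6.val = true  [true]
9. n6.fin = true  [true]
10. n7.depth = true  [terminal]
11. n8.tag = 29  [terminal]
12. n9.lab = "ux"  [terminal]
13. n6.cnt = 16  [e.tag - 13]
14. n2.cnt = "zzv"  ["z" ++ S₁.cnt]
15. n10.val = false  [false]
16. n10.fin = false  [false]
17. n11.sig = 7  [terminal]
18. n12.idx = "yy"  ["yy"]
19. n13.tag = 22  [terminal]
20. n14.sig = 18  [terminal]
21. n12.cnt = "kyy"  ["k" ++ S.idx]
22. n15.key = false  [terminal]
23. n10.cnt = 9  [len(S.cnt) + 6]
24. n16.idx = "xzkz"  ["x" ++ S₀.idx]
25. n17.idx = "xzkzu"  [S₀.idx ++ "u"]
26. n18.lab = "ny"  [terminal]
27. n19.tag = -8  [terminal]
28. n17.cnt = "nym"  [a.lab ++ "m"]
29. n20.fin = true  [terminal]
30. n16.cnt = "nym"  [if h.fin then S₁.cnt else "u"]
31. n1.cnt = "zzvzkz"  [S₁.cnt ++ S₀.idx]
32. n0.cnt = "nzzvzkz"  ["n" ++ S₁.cnt]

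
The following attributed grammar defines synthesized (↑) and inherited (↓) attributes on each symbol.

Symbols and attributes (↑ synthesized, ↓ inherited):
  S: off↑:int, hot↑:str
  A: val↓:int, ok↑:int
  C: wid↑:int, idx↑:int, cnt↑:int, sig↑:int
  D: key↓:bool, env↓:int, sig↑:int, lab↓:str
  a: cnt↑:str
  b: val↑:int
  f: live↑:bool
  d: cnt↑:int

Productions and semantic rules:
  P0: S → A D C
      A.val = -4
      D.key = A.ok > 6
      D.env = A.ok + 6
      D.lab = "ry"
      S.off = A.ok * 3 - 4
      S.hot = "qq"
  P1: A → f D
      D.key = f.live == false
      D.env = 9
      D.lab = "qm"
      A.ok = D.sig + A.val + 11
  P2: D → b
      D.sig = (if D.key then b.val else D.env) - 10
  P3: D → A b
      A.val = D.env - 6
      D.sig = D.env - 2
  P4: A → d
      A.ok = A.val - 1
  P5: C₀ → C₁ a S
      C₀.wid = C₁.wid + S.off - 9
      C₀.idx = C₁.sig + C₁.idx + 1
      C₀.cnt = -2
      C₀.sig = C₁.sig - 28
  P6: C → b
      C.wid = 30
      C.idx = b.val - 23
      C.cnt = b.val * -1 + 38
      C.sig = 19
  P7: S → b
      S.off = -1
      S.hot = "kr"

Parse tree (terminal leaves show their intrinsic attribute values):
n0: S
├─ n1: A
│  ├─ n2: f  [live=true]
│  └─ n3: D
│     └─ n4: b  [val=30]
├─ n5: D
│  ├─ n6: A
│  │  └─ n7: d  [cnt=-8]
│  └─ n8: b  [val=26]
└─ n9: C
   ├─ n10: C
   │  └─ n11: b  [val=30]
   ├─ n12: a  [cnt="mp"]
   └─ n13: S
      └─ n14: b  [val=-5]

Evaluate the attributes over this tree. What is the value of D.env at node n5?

1. n1.val = -4  [-4]
2. n2.live = true  [terminal]
3. n3.key = false  [f.live == false]
4. n3.env = 9  [9]
5. n3.lab = "qm"  ["qm"]
6. n4.val = 30  [terminal]
7. n3.sig = -1  [(if D.key then b.val else D.env) - 10]
8. n1.ok = 6  [D.sig + A.val + 11]
9. n5.key = false  [A.ok > 6]
10. n5.env = 12  [A.ok + 6]
11. n5.lab = "ry"  ["ry"]
12. n6.val = 6  [D.env - 6]
13. n7.cnt = -8  [terminal]
14. n6.ok = 5  [A.val - 1]
15. n8.val = 26  [terminal]
16. n5.sig = 10  [D.env - 2]
17. n11.val = 30  [terminal]
18. n10.wid = 30  [30]
19. n10.idx = 7  [b.val - 23]
20. n10.cnt = 8  [b.val * -1 + 38]
21. n10.sig = 19  [19]
22. n12.cnt = "mp"  [terminal]
23. n14.val = -5  [terminal]
24. n13.off = -1  [-1]
25. n13.hot = "kr"  ["kr"]
26. n9.wid = 20  [C₁.wid + S.off - 9]
27. n9.idx = 27  [C₁.sig + C₁.idx + 1]
28. n9.cnt = -2  [-2]
29. n9.sig = -9  [C₁.sig - 28]
30. n0.off = 14  [A.ok * 3 - 4]
31. n0.hot = "qq"  ["qq"]

12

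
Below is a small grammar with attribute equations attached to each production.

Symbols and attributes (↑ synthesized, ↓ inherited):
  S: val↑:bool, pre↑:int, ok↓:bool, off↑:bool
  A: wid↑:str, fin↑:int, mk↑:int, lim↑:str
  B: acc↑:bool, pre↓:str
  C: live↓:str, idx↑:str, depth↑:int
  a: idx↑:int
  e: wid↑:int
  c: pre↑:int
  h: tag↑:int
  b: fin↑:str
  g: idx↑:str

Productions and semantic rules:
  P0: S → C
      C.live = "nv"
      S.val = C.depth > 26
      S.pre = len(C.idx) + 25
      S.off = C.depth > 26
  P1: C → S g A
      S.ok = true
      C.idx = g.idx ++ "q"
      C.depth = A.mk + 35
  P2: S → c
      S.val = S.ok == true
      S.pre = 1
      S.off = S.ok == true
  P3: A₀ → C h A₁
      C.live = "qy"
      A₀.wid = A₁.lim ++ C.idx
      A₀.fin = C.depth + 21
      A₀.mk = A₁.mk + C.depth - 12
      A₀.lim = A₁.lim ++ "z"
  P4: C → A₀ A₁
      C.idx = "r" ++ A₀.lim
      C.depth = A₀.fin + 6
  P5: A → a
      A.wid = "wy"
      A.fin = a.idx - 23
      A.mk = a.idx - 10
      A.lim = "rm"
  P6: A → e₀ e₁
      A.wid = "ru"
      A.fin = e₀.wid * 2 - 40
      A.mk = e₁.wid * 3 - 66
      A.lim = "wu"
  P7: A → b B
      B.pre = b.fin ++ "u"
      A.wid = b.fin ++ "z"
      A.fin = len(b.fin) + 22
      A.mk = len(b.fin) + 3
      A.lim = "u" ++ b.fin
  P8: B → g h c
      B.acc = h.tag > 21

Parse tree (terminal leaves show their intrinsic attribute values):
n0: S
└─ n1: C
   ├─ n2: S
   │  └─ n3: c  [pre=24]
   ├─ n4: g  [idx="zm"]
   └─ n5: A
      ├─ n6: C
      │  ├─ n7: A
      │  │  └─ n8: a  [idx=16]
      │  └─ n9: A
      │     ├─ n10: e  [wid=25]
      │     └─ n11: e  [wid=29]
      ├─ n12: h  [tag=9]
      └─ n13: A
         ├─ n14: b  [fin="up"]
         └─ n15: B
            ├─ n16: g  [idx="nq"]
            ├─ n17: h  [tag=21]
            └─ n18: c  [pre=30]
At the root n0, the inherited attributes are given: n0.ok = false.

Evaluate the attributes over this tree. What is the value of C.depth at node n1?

1. n0.ok = false  [given at root]
2. n1.live = "nv"  ["nv"]
3. n2.ok = true  [true]
4. n3.pre = 24  [terminal]
5. n2.val = true  [S.ok == true]
6. n2.pre = 1  [1]
7. n2.off = true  [S.ok == true]
8. n4.idx = "zm"  [terminal]
9. n6.live = "qy"  ["qy"]
10. n8.idx = 16  [terminal]
11. n7.wid = "wy"  ["wy"]
12. n7.fin = -7  [a.idx - 23]
13. n7.mk = 6  [a.idx - 10]
14. n7.lim = "rm"  ["rm"]
15. n10.wid = 25  [terminal]
16. n11.wid = 29  [terminal]
17. n9.wid = "ru"  ["ru"]
18. n9.fin = 10  [e₀.wid * 2 - 40]
19. n9.mk = 21  [e₁.wid * 3 - 66]
20. n9.lim = "wu"  ["wu"]
21. n6.idx = "rrm"  ["r" ++ A₀.lim]
22. n6.depth = -1  [A₀.fin + 6]
23. n12.tag = 9  [terminal]
24. n14.fin = "up"  [terminal]
25. n15.pre = "upu"  [b.fin ++ "u"]
26. n16.idx = "nq"  [terminal]
27. n17.tag = 21  [terminal]
28. n18.pre = 30  [terminal]
29. n15.acc = false  [h.tag > 21]
30. n13.wid = "upz"  [b.fin ++ "z"]
31. n13.fin = 24  [len(b.fin) + 22]
32. n13.mk = 5  [len(b.fin) + 3]
33. n13.lim = "uup"  ["u" ++ b.fin]
34. n5.wid = "uuprrm"  [A₁.lim ++ C.idx]
35. n5.fin = 20  [C.depth + 21]
36. n5.mk = -8  [A₁.mk + C.depth - 12]
37. n5.lim = "uupz"  [A₁.lim ++ "z"]
38. n1.idx = "zmq"  [g.idx ++ "q"]
39. n1.depth = 27  [A.mk + 35]
40. n0.val = true  [C.depth > 26]
41. n0.pre = 28  [len(C.idx) + 25]
42. n0.off = true  [C.depth > 26]

27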